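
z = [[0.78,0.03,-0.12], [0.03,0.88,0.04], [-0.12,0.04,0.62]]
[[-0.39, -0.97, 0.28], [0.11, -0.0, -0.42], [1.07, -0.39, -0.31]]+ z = [[0.39,-0.94,0.16], [0.14,0.88,-0.38], [0.95,-0.35,0.31]]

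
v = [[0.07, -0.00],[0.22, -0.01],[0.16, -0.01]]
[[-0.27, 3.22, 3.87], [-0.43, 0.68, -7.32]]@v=[[1.31, -0.07], [-1.05, 0.07]]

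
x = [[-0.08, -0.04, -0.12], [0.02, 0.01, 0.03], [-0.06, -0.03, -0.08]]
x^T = [[-0.08, 0.02, -0.06], [-0.04, 0.01, -0.03], [-0.12, 0.03, -0.08]]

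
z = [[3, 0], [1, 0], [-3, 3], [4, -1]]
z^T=[[3, 1, -3, 4], [0, 0, 3, -1]]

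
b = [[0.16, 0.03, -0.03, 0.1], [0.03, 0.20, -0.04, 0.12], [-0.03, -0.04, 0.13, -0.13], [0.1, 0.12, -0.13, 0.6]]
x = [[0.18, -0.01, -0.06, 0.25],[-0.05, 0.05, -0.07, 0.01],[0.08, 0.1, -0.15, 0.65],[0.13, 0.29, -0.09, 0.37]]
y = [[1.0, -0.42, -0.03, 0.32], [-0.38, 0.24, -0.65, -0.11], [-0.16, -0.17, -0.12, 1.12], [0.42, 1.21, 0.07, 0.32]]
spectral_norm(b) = 0.69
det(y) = -1.11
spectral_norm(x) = 0.86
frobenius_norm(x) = 0.90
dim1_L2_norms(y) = [1.13, 0.8, 1.15, 1.32]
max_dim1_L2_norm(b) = 0.63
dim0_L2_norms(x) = [0.24, 0.31, 0.2, 0.79]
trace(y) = 1.44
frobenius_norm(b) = 0.73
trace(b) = 1.09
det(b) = 0.00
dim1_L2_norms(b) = [0.19, 0.24, 0.19, 0.63]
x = y @ b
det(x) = -0.00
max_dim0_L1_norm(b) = 0.95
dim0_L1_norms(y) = [1.96, 2.04, 0.87, 1.87]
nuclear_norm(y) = 4.31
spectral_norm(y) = 1.33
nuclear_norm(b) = 1.09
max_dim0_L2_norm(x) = 0.79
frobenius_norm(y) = 2.23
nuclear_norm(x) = 1.29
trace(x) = 0.45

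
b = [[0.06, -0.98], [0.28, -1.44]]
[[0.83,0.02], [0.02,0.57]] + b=[[0.89,-0.96],[0.3,-0.87]]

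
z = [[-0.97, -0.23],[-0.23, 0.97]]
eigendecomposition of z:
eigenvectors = [[-0.99,0.12], [-0.12,-0.99]]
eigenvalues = [-1.0, 1.0]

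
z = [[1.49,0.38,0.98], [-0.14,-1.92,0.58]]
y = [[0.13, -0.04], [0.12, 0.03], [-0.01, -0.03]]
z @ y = [[0.23, -0.08],[-0.25, -0.07]]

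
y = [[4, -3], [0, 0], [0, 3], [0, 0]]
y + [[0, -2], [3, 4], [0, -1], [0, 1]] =[[4, -5], [3, 4], [0, 2], [0, 1]]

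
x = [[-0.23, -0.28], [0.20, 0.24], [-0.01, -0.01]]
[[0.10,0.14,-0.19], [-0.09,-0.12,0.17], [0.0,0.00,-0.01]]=x @ [[-0.15, 0.18, 0.66],[-0.23, -0.64, 0.15]]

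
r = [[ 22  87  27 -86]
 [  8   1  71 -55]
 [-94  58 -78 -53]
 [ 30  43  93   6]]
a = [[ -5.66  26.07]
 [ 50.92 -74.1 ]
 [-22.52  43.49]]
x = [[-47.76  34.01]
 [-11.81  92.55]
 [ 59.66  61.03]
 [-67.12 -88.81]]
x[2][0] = 59.66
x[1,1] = 92.55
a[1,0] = 50.92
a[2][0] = -22.52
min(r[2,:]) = -94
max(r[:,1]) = 87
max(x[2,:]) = 61.03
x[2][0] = 59.66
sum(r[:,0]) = -34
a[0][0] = -5.66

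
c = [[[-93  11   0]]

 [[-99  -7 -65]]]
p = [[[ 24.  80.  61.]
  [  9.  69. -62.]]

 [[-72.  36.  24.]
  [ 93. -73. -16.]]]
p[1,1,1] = -73.0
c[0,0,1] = 11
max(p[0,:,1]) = 80.0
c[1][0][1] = -7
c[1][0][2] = -65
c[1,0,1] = -7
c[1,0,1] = -7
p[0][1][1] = 69.0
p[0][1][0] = 9.0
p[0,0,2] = 61.0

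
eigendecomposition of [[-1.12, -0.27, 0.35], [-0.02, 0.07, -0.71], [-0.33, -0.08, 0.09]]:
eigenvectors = [[-0.94, -0.2, 0.23], [-0.19, 0.97, -0.97], [-0.28, 0.12, 0.06]]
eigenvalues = [-1.07, -0.01, 0.12]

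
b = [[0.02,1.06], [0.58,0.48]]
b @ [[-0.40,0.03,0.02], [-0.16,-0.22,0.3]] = [[-0.18, -0.23, 0.32], [-0.31, -0.09, 0.16]]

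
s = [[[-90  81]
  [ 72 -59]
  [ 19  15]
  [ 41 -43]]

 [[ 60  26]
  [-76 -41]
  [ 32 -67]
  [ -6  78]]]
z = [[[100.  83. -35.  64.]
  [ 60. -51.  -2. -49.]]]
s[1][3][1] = 78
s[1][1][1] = -41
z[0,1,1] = -51.0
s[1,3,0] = -6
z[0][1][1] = -51.0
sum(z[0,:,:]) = 170.0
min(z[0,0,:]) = -35.0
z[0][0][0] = 100.0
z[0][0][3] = 64.0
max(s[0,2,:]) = 19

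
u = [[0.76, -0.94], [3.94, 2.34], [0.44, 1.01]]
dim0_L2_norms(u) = [4.04, 2.72]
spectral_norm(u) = 4.67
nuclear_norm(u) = 6.03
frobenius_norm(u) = 4.87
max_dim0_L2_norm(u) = 4.04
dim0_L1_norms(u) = [5.14, 4.29]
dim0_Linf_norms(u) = [3.94, 2.34]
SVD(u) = [[-0.03, 0.88], [-0.98, 0.06], [-0.19, -0.46]] @ diag([4.672835715488607, 1.35598907667211]) @ [[-0.85, -0.53],[0.53, -0.85]]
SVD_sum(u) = [[0.13, 0.08],[3.9, 2.41],[0.77, 0.48]] + [[0.63, -1.02], [0.04, -0.07], [-0.33, 0.53]]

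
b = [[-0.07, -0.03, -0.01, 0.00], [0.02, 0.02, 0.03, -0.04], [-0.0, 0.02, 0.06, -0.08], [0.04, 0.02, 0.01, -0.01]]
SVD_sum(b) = [[-0.01, -0.01, -0.02, 0.03],[0.02, 0.02, 0.03, -0.04],[0.03, 0.03, 0.05, -0.06],[0.01, 0.01, 0.02, -0.02]] + [[-0.06, -0.02, 0.01, -0.03], [-0.00, -0.0, 0.00, -0.00], [-0.03, -0.01, 0.01, -0.02], [0.03, 0.01, -0.01, 0.01]] + [[-0.00,0.00,-0.0,-0.00], [-0.0,0.0,-0.00,-0.0], [0.00,-0.0,0.00,0.0], [-0.00,0.00,-0.0,-0.0]] + [[0.0, -0.00, -0.0, -0.0], [-0.00, 0.00, 0.00, 0.00], [0.0, -0.0, -0.00, -0.0], [0.00, -0.00, -0.00, -0.00]]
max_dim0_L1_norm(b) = 0.13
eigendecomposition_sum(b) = [[-0.08, -0.03, 0.0, -0.02], [0.04, 0.01, -0.0, 0.01], [0.03, 0.01, -0.00, 0.01], [0.05, 0.02, -0.00, 0.01]] + [[0.0, -0.00, -0.01, 0.02], [-0.01, 0.00, 0.03, -0.04], [-0.02, 0.01, 0.06, -0.08], [-0.00, 0.00, 0.01, -0.01]] + [[0.0, -0.0, -0.0, 0.0], [-0.00, 0.00, 0.0, -0.01], [-0.00, 0.00, 0.0, -0.01], [-0.01, 0.0, 0.0, -0.01]] + [[0.00, -0.00, 0.0, 0.00], [-0.0, 0.00, -0.00, -0.00], [-0.0, 0.0, -0.0, -0.0], [-0.00, 0.00, -0.0, -0.00]]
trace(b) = -0.00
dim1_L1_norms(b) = [0.11, 0.11, 0.16, 0.08]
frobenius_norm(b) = 0.15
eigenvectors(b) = [[-0.75,-0.18,-0.33,0.38],[0.36,0.45,0.53,-0.88],[0.28,0.86,0.54,-0.08],[0.48,0.16,0.57,-0.28]]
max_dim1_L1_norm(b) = 0.16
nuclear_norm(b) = 0.21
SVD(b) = [[-0.33,  -0.78,  0.48,  0.21], [0.47,  -0.0,  0.60,  -0.65], [0.77,  -0.48,  -0.35,  0.24], [0.27,  0.4,  0.54,  0.69]] @ diag([0.12185880546955119, 0.08330952696434471, 0.003089943529754088, 0.0006375699915627778]) @ [[0.36,0.33,0.55,-0.68], [0.85,0.26,-0.2,0.41], [-0.09,0.42,-0.78,-0.46], [0.38,-0.81,-0.24,-0.39]]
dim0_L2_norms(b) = [0.08, 0.05, 0.07, 0.09]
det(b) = 0.00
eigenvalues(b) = [-0.05, 0.06, -0.0, 0.0]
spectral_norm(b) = 0.12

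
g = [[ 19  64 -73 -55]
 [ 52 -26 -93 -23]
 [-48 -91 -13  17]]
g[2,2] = -13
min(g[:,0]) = -48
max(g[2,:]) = 17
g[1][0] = 52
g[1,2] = -93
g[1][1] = -26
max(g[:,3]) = 17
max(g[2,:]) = 17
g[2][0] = -48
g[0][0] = 19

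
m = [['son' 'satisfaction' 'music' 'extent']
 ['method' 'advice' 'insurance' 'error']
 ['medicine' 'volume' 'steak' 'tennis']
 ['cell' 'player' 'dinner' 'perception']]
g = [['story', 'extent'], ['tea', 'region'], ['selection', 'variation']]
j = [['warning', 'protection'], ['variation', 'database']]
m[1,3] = 'error'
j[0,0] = 'warning'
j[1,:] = ['variation', 'database']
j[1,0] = 'variation'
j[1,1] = 'database'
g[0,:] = ['story', 'extent']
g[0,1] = 'extent'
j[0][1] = 'protection'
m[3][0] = 'cell'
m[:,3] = ['extent', 'error', 'tennis', 'perception']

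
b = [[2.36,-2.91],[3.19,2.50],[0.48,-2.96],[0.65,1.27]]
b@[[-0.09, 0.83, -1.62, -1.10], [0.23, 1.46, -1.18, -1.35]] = [[-0.88, -2.29, -0.39, 1.33], [0.29, 6.3, -8.12, -6.88], [-0.72, -3.92, 2.72, 3.47], [0.23, 2.39, -2.55, -2.43]]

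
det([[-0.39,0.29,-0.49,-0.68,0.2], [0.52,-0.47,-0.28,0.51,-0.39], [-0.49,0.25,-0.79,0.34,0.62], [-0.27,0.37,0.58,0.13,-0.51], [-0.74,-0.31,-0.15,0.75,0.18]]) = -0.347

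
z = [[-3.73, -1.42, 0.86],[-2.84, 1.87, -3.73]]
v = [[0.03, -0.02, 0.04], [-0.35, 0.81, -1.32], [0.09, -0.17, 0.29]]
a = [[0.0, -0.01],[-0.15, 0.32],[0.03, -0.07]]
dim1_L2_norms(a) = [0.01, 0.35, 0.08]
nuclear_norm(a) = 0.37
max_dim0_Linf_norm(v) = 1.32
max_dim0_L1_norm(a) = 0.4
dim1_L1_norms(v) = [0.09, 2.48, 0.55]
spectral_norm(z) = 5.25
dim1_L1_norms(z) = [6.01, 8.44]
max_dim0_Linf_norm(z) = 3.73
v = a @ z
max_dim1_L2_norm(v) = 1.59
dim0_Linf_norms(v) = [0.35, 0.81, 1.32]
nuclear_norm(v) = 1.65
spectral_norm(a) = 0.36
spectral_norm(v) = 1.63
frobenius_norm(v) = 1.63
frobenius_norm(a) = 0.36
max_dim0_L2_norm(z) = 4.69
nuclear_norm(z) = 9.07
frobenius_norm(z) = 6.49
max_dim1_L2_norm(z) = 5.05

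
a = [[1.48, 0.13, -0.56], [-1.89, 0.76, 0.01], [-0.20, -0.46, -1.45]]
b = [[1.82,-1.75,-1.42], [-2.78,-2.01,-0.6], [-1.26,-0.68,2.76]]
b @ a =[[6.29, -0.44, 1.02], [-0.2, -1.61, 2.41], [-1.13, -1.95, -3.30]]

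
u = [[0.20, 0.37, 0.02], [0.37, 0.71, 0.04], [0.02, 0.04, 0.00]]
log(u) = [[-4.07+0.02j, 2.09-0.02j, 0.05+0.24j], [2.09-0.02j, (-1.21+0.03j), (0.31-0.3j)], [(0.05+0.24j), (0.31-0.3j), (-6.05+3.09j)]]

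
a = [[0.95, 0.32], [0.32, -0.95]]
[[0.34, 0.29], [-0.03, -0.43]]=a @ [[0.31, 0.14], [0.14, 0.50]]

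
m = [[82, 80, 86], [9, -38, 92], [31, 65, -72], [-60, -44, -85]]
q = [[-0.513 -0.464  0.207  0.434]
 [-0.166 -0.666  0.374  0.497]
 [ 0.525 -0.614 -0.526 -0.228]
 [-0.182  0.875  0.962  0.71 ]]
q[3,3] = 0.71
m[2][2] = -72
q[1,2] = 0.374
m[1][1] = -38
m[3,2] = -85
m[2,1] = 65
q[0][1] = -0.464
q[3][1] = 0.875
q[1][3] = 0.497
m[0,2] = 86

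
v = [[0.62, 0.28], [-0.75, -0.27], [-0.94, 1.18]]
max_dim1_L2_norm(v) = 1.51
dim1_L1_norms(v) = [0.9, 1.02, 2.12]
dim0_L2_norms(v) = [1.35, 1.24]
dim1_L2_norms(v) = [0.68, 0.8, 1.51]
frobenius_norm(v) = 1.84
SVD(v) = [[-0.19, 0.63], [0.26, -0.71], [0.95, 0.32]] @ diag([1.5601581395227477, 0.969590934199015]) @ [[-0.77, 0.64], [0.64, 0.77]]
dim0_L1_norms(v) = [2.31, 1.73]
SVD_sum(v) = [[0.23,-0.19],[-0.31,0.26],[-1.14,0.94]] + [[0.39,0.47], [-0.44,-0.53], [0.20,0.24]]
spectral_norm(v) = 1.56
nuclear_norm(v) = 2.53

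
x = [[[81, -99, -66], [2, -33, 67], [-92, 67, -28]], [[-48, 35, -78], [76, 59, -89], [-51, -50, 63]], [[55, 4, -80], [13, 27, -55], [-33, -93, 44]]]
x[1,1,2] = -89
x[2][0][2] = -80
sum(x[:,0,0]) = 88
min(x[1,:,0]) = -51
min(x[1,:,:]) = -89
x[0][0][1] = -99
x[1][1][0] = 76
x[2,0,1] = 4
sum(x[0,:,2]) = -27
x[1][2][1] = -50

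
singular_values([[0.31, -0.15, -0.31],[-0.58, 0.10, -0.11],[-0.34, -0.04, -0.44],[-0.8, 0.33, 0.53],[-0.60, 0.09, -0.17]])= [1.31, 0.77, 0.01]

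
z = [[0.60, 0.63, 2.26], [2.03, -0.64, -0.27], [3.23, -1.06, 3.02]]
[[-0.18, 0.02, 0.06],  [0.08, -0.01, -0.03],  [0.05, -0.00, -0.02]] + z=[[0.42, 0.65, 2.32], [2.11, -0.65, -0.3], [3.28, -1.06, 3.00]]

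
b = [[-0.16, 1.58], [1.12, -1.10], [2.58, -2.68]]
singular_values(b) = [4.24, 0.94]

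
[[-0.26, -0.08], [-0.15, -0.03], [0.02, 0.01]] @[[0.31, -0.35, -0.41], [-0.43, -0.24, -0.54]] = [[-0.05, 0.11, 0.15], [-0.03, 0.06, 0.08], [0.00, -0.01, -0.01]]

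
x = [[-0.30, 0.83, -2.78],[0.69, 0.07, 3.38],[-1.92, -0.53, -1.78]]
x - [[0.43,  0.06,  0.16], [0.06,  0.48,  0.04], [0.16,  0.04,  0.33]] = [[-0.73, 0.77, -2.94], [0.63, -0.41, 3.34], [-2.08, -0.57, -2.11]]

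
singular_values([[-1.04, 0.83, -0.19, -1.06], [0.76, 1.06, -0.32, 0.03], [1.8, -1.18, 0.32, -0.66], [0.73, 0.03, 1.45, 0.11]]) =[2.72, 1.39, 1.32, 1.22]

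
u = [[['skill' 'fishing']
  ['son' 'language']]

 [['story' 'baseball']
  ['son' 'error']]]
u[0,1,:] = ['son', 'language']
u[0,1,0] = 'son'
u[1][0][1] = 'baseball'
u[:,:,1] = [['fishing', 'language'], ['baseball', 'error']]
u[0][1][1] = 'language'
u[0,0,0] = 'skill'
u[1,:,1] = ['baseball', 'error']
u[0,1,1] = 'language'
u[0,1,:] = ['son', 'language']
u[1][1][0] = 'son'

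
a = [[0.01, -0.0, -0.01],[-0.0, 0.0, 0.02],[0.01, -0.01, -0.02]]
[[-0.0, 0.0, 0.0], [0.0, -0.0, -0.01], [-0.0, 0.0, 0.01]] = a@[[-0.08, -0.05, -0.03], [-0.07, -0.05, -0.12], [0.02, -0.23, -0.26]]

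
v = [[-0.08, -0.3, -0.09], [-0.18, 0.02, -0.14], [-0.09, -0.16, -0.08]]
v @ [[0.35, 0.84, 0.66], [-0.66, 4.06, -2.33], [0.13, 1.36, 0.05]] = [[0.16,  -1.41,  0.64], [-0.09,  -0.26,  -0.17], [0.06,  -0.83,  0.31]]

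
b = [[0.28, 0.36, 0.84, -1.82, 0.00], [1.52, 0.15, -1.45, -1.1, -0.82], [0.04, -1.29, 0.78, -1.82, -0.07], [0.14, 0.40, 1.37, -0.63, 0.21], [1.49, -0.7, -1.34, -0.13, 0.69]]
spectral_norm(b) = 3.16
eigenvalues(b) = [(-1.46+0j), (-0.03+1.5j), (-0.03-1.5j), (1.39+0.23j), (1.39-0.23j)]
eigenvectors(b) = [[(0.52+0j), 0.60+0.00j, (0.6-0j), 0.06+0.03j, (0.06-0.03j)], [(-0.55+0j), 0.08+0.06j, (0.08-0.06j), 0.39+0.30j, (0.39-0.3j)], [-0.04+0.00j, (0.53+0.2j), (0.53-0.2j), (-0.47-0.23j), (-0.47+0.23j)], [(0.37+0j), 0.36-0.39j, 0.36+0.39j, (-0.17-0.07j), (-0.17+0.07j)], [(-0.54+0j), -0.17+0.02j, -0.17-0.02j, (0.67+0j), 0.67-0.00j]]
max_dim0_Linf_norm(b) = 1.82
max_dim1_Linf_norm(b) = 1.82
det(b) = -6.58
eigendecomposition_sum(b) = [[-0.81-0.00j, 0.65+0.00j, 0.60+0.00j, (0.43+0j), 0.23+0.00j], [(0.85+0j), -0.68-0.00j, (-0.62-0j), (-0.45-0j), -0.24-0.00j], [0.06+0.00j, -0.05-0.00j, (-0.04-0j), -0.03-0.00j, -0.02-0.00j], [(-0.58-0j), 0.47+0.00j, (0.43+0j), (0.31+0j), (0.16+0j)], [(0.84+0j), -0.67-0.00j, -0.62-0.00j, -0.45-0.00j, -0.23-0.00j]] + [[(0.5+0.29j), (-0.19+0.3j), (0.17+0.36j), -1.10+0.22j, -0.10+0.10j], [0.04+0.09j, (-0.06+0.02j), -0.01+0.07j, -0.18-0.09j, -0.03+0.00j], [0.34+0.42j, (-0.27+0.2j), (0.03+0.37j), (-1.04-0.18j), -0.12+0.06j], [0.49-0.15j, 0.08+0.31j, (0.34+0.1j), (-0.52+0.85j), (0.01+0.13j)], [-0.15-0.06j, 0.04-0.09j, -0.06-0.09j, (0.3-0.1j), (0.02-0.03j)]] + [[0.50-0.29j,(-0.19-0.3j),0.17-0.36j,(-1.1-0.22j),-0.10-0.10j], [(0.04-0.09j),-0.06-0.02j,(-0.01-0.07j),-0.18+0.09j,-0.03-0.00j], [0.34-0.42j,(-0.27-0.2j),(0.03-0.37j),-1.04+0.18j,-0.12-0.06j], [(0.49+0.15j),0.08-0.31j,(0.34-0.1j),(-0.52-0.85j),(0.01-0.13j)], [-0.15+0.06j,0.04+0.09j,-0.06+0.09j,(0.3+0.1j),0.02+0.03j]] + [[(0.05+0.02j), (0.05-0.11j), -0.05+0.03j, (-0.02+0.01j), -0.01+0.13j], [0.30+0.19j, 0.47-0.69j, (-0.4+0.16j), -0.15+0.02j, (-0.27+0.88j)], [(-0.35-0.13j), -0.35+0.81j, 0.38-0.25j, (0.15-0.05j), 0.10-0.97j], [-0.13-0.04j, -0.11+0.30j, 0.13-0.10j, 0.05-0.02j, 0.02-0.35j], [0.47-0.04j, (-0.06-1.14j), (-0.3+0.5j), (-0.14+0.15j), 0.44+1.17j]] + [[0.05-0.02j, (0.05+0.11j), (-0.05-0.03j), (-0.02-0.01j), -0.01-0.13j], [(0.3-0.19j), (0.47+0.69j), (-0.4-0.16j), (-0.15-0.02j), -0.27-0.88j], [-0.35+0.13j, (-0.35-0.81j), 0.38+0.25j, 0.15+0.05j, 0.10+0.97j], [(-0.13+0.04j), (-0.11-0.3j), (0.13+0.1j), 0.05+0.02j, (0.02+0.35j)], [0.47+0.04j, -0.06+1.14j, -0.30-0.50j, (-0.14-0.15j), 0.44-1.17j]]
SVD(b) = [[0.24, -0.57, 0.35, 0.22, 0.67], [0.74, 0.14, 0.5, -0.31, -0.30], [0.30, -0.60, -0.61, -0.37, -0.19], [-0.09, -0.43, 0.22, 0.59, -0.64], [0.55, 0.32, -0.45, 0.61, 0.11]] @ diag([3.155234338578086, 3.1433360050765446, 1.5513280986702052, 1.11408217745917, 0.38410553236219064]) @ [[0.63, -0.20, -0.48, -0.57, -0.08], [0.14, 0.06, -0.69, 0.71, 0.02], [0.13, 0.9, -0.01, -0.1, -0.41], [0.52, 0.28, 0.29, 0.13, 0.74], [-0.54, 0.27, -0.46, -0.38, 0.53]]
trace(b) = 1.27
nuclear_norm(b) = 9.35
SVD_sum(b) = [[0.47, -0.15, -0.36, -0.43, -0.06], [1.47, -0.45, -1.1, -1.33, -0.19], [0.6, -0.19, -0.45, -0.54, -0.08], [-0.19, 0.06, 0.14, 0.17, 0.02], [1.1, -0.34, -0.82, -0.99, -0.15]] + [[-0.25,-0.11,1.24,-1.27,-0.04], [0.06,0.03,-0.3,0.3,0.01], [-0.27,-0.12,1.31,-1.34,-0.04], [-0.19,-0.08,0.93,-0.95,-0.03], [0.14,0.06,-0.7,0.72,0.02]] + [[0.07,0.48,-0.0,-0.05,-0.22], [0.10,0.70,-0.0,-0.08,-0.32], [-0.12,-0.85,0.01,0.09,0.39], [0.04,0.31,-0.0,-0.03,-0.14], [-0.09,-0.63,0.00,0.07,0.29]] + [[0.13, 0.07, 0.07, 0.03, 0.18], [-0.18, -0.10, -0.1, -0.05, -0.25], [-0.21, -0.11, -0.12, -0.05, -0.30], [0.34, 0.18, 0.19, 0.09, 0.48], [0.36, 0.19, 0.2, 0.09, 0.51]] + [[-0.14, 0.07, -0.12, -0.10, 0.14], [0.06, -0.03, 0.05, 0.04, -0.06], [0.04, -0.02, 0.03, 0.03, -0.04], [0.13, -0.07, 0.11, 0.09, -0.13], [-0.02, 0.01, -0.02, -0.02, 0.02]]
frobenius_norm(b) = 4.86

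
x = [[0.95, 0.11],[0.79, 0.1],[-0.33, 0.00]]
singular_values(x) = [1.29, 0.04]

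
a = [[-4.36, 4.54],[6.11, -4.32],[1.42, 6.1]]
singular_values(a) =[10.3, 5.37]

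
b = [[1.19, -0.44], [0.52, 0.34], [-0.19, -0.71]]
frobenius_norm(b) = 1.59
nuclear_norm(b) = 2.21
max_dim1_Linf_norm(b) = 1.19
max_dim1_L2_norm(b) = 1.27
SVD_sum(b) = [[1.23, -0.27], [0.42, -0.09], [-0.03, 0.01]] + [[-0.04, -0.17], [0.10, 0.43], [-0.16, -0.72]]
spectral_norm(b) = 1.33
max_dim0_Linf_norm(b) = 1.19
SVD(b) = [[-0.94, 0.20], [-0.33, -0.51], [0.02, 0.84]] @ diag([1.3302464637705416, 0.8754109581367878]) @ [[-0.98, 0.22], [-0.22, -0.98]]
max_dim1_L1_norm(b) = 1.63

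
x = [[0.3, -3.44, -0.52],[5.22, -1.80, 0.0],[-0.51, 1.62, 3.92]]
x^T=[[0.3, 5.22, -0.51],  [-3.44, -1.80, 1.62],  [-0.52, 0.0, 3.92]]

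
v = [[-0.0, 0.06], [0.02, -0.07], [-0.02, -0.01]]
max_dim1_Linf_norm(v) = 0.07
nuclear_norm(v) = 0.12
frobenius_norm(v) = 0.10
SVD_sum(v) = [[-0.01, 0.06], [0.01, -0.07], [0.0, -0.01]] + [[0.01, 0.0], [0.01, 0.00], [-0.02, -0.0]]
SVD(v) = [[-0.63,-0.36],[0.77,-0.38],[0.07,0.85]] @ diag([0.09370400819933279, 0.02489093906182262]) @ [[0.15, -0.99], [-0.99, -0.15]]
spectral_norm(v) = 0.09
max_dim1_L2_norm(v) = 0.07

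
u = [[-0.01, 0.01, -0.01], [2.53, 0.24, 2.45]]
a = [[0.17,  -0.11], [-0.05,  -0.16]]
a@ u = [[-0.28, -0.02, -0.27], [-0.40, -0.04, -0.39]]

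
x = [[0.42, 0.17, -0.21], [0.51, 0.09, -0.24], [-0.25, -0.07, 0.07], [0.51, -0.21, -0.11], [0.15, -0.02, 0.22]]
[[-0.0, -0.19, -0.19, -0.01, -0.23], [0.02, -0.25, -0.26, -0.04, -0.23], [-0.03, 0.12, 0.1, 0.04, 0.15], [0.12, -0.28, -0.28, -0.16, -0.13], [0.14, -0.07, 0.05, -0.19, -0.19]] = x@[[0.27, -0.50, -0.33, -0.38, -0.59], [-0.15, 0.13, 0.28, 0.16, -0.55], [0.44, 0.02, 0.48, -0.59, -0.52]]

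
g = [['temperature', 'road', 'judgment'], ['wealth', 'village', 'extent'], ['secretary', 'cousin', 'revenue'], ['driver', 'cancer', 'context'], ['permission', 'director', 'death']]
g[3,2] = 'context'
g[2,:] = ['secretary', 'cousin', 'revenue']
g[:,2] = ['judgment', 'extent', 'revenue', 'context', 'death']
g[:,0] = ['temperature', 'wealth', 'secretary', 'driver', 'permission']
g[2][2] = 'revenue'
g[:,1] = ['road', 'village', 'cousin', 'cancer', 'director']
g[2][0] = 'secretary'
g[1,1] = 'village'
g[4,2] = 'death'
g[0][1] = 'road'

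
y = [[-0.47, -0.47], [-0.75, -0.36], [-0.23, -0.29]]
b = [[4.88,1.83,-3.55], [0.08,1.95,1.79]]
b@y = [[-2.85, -1.92], [-1.91, -1.26]]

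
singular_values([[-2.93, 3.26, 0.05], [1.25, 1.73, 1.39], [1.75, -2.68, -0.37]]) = [5.46, 2.49, 0.01]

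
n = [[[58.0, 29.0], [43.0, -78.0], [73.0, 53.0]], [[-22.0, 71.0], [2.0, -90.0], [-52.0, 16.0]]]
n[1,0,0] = -22.0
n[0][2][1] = 53.0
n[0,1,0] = 43.0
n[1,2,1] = 16.0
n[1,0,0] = -22.0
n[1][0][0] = -22.0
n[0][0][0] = 58.0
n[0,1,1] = -78.0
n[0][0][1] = 29.0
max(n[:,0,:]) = 71.0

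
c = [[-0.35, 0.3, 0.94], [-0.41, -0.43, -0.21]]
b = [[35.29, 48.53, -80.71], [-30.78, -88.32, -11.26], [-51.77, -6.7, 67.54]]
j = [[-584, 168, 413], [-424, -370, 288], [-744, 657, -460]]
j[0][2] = 413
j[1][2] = 288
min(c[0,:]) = -0.347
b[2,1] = -6.7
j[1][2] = 288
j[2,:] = [-744, 657, -460]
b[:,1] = [48.53, -88.32, -6.7]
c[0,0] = -0.347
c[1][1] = -0.432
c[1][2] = -0.206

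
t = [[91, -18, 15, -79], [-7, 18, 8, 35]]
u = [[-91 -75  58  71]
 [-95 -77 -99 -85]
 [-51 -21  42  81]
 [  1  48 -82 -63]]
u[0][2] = 58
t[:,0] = [91, -7]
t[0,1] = -18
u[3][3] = -63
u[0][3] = 71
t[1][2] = 8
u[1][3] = -85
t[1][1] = 18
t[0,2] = 15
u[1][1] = -77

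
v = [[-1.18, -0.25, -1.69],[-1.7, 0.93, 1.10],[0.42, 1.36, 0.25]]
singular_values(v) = [2.33, 2.14, 1.17]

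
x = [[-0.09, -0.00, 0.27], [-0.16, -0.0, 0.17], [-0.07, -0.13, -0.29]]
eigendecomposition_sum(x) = [[(0.01+0j), (-0.01+0j), 0.00+0.00j], [(-0.03+0j), (0.03-0j), (-0.01+0j)], [0.01+0.00j, -0.01+0.00j, 0.00+0.00j]] + [[(-0.05+0.08j), 0.01+0.08j, 0.13+0.12j],[(-0.07+0.06j), (-0.01+0.07j), 0.09+0.14j],[(-0.04-0.08j), (-0.06-0.03j), (-0.15+0.05j)]] + [[-0.05-0.08j, 0.01-0.08j, 0.13-0.12j], [-0.07-0.06j, (-0.01-0.07j), (0.09-0.14j)], [-0.04+0.08j, (-0.06+0.03j), -0.15-0.05j]]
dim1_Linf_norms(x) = [0.27, 0.17, 0.29]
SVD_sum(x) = [[-0.05, 0.05, 0.27], [-0.03, 0.04, 0.19], [0.05, -0.06, -0.28]] + [[-0.05,-0.03,-0.0],[-0.12,-0.06,-0.01],[-0.13,-0.06,-0.01]] + [[0.01, -0.03, 0.01], [-0.01, 0.02, -0.01], [0.00, -0.01, 0.0]]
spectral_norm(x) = 0.45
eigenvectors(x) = [[(-0.47+0j), (0.62+0j), 0.62-0.00j], [(0.85+0j), 0.55+0.15j, 0.55-0.15j], [(-0.23+0j), (-0.28+0.46j), -0.28-0.46j]]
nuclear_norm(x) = 0.69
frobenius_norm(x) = 0.49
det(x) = 0.00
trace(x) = -0.38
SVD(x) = [[-0.62, -0.30, 0.73], [-0.43, -0.64, -0.63], [0.66, -0.71, 0.27]] @ diag([0.4461759371953268, 0.20175118144389453, 0.0402926029671014]) @ [[0.18, -0.19, -0.97], [0.89, 0.45, 0.07], [0.43, -0.87, 0.25]]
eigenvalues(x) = [(0.04+0j), (-0.21+0.2j), (-0.21-0.2j)]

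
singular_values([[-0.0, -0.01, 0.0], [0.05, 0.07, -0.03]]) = [0.09, 0.01]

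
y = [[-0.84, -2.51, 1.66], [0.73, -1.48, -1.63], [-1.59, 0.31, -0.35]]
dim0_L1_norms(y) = [3.16, 4.3, 3.64]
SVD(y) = [[-1.00, -0.09, 0.01], [-0.09, 0.94, -0.33], [0.02, -0.33, -0.94]] @ diag([3.130300705264304, 2.38978816476341, 1.542183524156103]) @ [[0.24,0.84,-0.48], [0.54,-0.53,-0.66], [0.81,0.10,0.58]]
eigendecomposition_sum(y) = [[-0.25+0.97j, -0.70-0.77j, (1.21-0.29j)], [0.53-0.12j, -0.19+0.52j, -0.44-0.51j], [(-0.67-0.25j), 0.59-0.44j, 0.12+0.87j]] + [[-0.25-0.97j, (-0.7+0.77j), (1.21+0.29j)], [(0.53+0.12j), -0.19-0.52j, (-0.44+0.51j)], [-0.67+0.25j, 0.59+0.44j, 0.12-0.87j]] + [[(-0.33-0j), -1.12-0.00j, (-0.76-0j)], [(-0.33-0j), (-1.1-0j), -0.75-0.00j], [(-0.26-0j), (-0.86-0j), (-0.59-0j)]]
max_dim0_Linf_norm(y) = 2.51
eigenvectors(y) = [[(-0.75+0j), (-0.75-0j), 0.63+0.00j],[(0.19+0.36j), 0.19-0.36j, (0.61+0j)],[(0.05-0.53j), (0.05+0.53j), (0.48+0j)]]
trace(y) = -2.67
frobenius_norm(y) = 4.23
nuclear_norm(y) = 7.06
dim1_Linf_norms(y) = [2.51, 1.63, 1.59]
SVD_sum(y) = [[-0.74, -2.63, 1.5], [-0.07, -0.25, 0.14], [0.01, 0.05, -0.03]] + [[-0.12, 0.12, 0.15], [1.21, -1.18, -1.47], [-0.43, 0.42, 0.52]] + [[0.02, 0.00, 0.01], [-0.41, -0.05, -0.30], [-1.17, -0.15, -0.84]]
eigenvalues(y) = [(-0.33+2.37j), (-0.33-2.37j), (-2.02+0j)]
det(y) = -11.54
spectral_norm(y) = 3.13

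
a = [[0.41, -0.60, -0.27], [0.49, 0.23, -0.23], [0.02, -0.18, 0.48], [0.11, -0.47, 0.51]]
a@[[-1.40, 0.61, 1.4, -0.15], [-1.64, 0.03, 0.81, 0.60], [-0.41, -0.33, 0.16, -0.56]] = [[0.52, 0.32, 0.04, -0.27],[-0.97, 0.38, 0.84, 0.19],[0.07, -0.15, -0.04, -0.38],[0.41, -0.12, -0.15, -0.58]]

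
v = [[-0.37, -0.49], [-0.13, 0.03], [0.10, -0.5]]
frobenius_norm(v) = 0.81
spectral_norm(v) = 0.73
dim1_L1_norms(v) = [0.86, 0.16, 0.6]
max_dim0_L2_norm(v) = 0.7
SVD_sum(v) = [[-0.19,  -0.55], [-0.00,  -0.01], [-0.14,  -0.42]] + [[-0.18, 0.06], [-0.13, 0.04], [0.24, -0.08]]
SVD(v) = [[0.80, 0.55],[0.02, 0.38],[0.60, -0.74]] @ diag([0.7312688242227138, 0.3464764158206586]) @ [[-0.32, -0.95], [-0.95, 0.32]]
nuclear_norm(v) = 1.08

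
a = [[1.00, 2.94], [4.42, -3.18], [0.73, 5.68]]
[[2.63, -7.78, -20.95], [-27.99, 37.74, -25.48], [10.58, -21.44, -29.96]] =a @ [[-4.57, 5.33, -8.75], [2.45, -4.46, -4.15]]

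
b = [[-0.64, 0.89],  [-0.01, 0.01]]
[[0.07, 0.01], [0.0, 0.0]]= b @ [[-0.12, -0.05],[-0.01, -0.03]]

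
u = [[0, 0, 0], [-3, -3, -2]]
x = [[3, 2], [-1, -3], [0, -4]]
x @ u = [[-6, -6, -4], [9, 9, 6], [12, 12, 8]]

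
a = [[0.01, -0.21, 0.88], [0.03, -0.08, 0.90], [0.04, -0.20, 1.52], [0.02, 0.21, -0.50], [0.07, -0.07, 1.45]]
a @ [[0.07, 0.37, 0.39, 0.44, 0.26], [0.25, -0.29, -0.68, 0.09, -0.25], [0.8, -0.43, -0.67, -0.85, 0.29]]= [[0.65, -0.31, -0.44, -0.76, 0.31], [0.7, -0.35, -0.54, -0.76, 0.29], [1.17, -0.58, -0.87, -1.29, 0.50], [-0.35, 0.16, 0.2, 0.45, -0.19], [1.15, -0.58, -0.90, -1.21, 0.46]]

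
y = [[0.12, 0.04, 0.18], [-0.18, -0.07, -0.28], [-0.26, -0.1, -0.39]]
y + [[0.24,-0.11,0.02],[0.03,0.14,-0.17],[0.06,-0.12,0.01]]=[[0.36,  -0.07,  0.20], [-0.15,  0.07,  -0.45], [-0.20,  -0.22,  -0.38]]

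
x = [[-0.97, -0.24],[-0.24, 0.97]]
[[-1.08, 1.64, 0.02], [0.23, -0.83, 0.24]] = x @ [[0.99,-1.39,-0.08], [0.48,-1.20,0.23]]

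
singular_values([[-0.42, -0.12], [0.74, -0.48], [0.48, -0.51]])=[1.15, 0.37]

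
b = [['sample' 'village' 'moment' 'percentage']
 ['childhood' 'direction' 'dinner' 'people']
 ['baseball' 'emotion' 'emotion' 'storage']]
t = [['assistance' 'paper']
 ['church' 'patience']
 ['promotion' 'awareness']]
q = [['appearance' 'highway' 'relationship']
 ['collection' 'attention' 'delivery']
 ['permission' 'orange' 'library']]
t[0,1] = 'paper'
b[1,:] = ['childhood', 'direction', 'dinner', 'people']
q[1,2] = 'delivery'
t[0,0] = 'assistance'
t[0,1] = 'paper'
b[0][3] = 'percentage'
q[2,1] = 'orange'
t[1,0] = 'church'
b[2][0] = 'baseball'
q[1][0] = 'collection'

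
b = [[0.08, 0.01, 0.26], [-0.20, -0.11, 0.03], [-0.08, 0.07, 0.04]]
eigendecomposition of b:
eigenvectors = [[0.71+0.00j, 0.71-0.00j, 0.22+0.00j], [-0.36+0.39j, -0.36-0.39j, (0.95+0j)], [0.03+0.47j, 0.03-0.47j, (-0.24+0j)]]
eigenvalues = [(0.09+0.18j), (0.09-0.18j), (-0.16+0j)]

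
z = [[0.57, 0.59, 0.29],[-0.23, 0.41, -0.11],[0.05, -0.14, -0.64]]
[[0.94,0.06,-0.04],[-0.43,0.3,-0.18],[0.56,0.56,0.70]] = z@[[2.07,0.08,0.73], [-0.07,0.51,-0.29], [-0.7,-0.98,-0.97]]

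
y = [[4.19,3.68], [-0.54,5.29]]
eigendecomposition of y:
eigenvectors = [[0.93+0.00j, (0.93-0j)], [(0.14+0.33j), (0.14-0.33j)]]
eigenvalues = [(4.74+1.3j), (4.74-1.3j)]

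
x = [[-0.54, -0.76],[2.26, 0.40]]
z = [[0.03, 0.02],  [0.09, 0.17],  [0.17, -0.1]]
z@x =[[0.03, -0.01], [0.34, -0.00], [-0.32, -0.17]]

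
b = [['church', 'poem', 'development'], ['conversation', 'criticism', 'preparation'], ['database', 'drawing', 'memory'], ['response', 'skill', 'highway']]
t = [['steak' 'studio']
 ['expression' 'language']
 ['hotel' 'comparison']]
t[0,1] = 'studio'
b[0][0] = 'church'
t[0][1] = 'studio'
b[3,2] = 'highway'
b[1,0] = 'conversation'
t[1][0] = 'expression'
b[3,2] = 'highway'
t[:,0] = ['steak', 'expression', 'hotel']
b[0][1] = 'poem'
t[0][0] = 'steak'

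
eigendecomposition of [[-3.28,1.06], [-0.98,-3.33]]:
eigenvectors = [[0.72+0.00j, (0.72-0j)], [(-0.02+0.69j), -0.02-0.69j]]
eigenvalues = [(-3.3+1.02j), (-3.3-1.02j)]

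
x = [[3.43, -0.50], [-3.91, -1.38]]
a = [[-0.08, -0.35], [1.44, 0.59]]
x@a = [[-0.99, -1.50], [-1.67, 0.55]]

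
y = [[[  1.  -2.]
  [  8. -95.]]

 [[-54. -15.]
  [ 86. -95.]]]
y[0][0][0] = 1.0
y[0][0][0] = 1.0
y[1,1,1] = -95.0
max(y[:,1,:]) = 86.0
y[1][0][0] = -54.0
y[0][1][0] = 8.0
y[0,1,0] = 8.0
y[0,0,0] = 1.0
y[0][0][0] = 1.0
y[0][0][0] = 1.0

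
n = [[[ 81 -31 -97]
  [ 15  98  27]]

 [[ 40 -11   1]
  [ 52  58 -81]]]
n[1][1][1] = 58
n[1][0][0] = 40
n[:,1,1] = [98, 58]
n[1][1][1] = 58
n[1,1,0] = 52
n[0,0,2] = -97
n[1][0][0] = 40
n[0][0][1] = -31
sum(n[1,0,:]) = 30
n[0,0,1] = -31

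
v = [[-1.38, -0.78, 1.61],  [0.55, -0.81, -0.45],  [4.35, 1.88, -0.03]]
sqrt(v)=[[(0.57+1.18j), (0.13+0.27j), 0.42-0.56j], [-0.07-0.19j, (-0.02+0.97j), -0.06+0.16j], [(1.15-1.52j), (0.26-0.66j), (0.86+0.7j)]]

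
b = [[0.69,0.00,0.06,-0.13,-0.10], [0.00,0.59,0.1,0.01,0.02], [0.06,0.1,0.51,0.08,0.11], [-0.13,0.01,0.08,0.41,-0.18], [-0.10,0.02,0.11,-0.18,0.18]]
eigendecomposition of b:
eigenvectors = [[-0.23, 0.94, 0.09, 0.21, 0.12], [-0.01, 0.07, -0.77, -0.31, 0.56], [0.28, 0.15, -0.60, 0.29, -0.67], [-0.48, -0.31, -0.17, 0.77, 0.22], [-0.80, -0.04, -0.12, -0.42, -0.42]]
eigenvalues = [0.0, 0.75, 0.67, 0.5, 0.46]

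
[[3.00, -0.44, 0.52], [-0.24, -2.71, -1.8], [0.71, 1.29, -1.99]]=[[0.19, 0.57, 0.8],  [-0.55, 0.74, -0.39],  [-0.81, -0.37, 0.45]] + [[2.81, -1.01, -0.28], [0.31, -3.45, -1.41], [1.52, 1.66, -2.44]]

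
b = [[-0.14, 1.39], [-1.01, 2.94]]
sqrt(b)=[[0.39, 0.63], [-0.46, 1.80]]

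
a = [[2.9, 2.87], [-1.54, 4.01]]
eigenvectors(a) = [[(0.81+0j),0.81-0.00j], [(0.16+0.57j),0.16-0.57j]]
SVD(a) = [[0.66, 0.75], [0.75, -0.66]] @ diag([4.9648341459374405, 3.2324946872862212]) @ [[0.15,0.99], [0.99,-0.15]]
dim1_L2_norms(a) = [4.08, 4.3]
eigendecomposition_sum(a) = [[1.45+1.49j, (1.43-2.45j)],[-0.77+1.31j, 2.00+0.54j]] + [[(1.45-1.49j), 1.43+2.45j], [-0.77-1.31j, 2.00-0.54j]]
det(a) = 16.05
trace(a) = 6.91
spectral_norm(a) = 4.96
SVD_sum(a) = [[0.50, 3.24],  [0.57, 3.68]] + [[2.4, -0.37], [-2.11, 0.33]]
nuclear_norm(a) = 8.20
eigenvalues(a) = [(3.45+2.03j), (3.45-2.03j)]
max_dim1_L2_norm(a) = 4.3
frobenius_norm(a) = 5.92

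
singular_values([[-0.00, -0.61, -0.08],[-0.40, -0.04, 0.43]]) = [0.62, 0.59]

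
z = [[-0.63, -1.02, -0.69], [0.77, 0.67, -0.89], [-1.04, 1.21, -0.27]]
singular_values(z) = [1.73, 1.44, 1.15]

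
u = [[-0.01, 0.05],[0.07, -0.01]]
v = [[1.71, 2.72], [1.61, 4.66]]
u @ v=[[0.06,0.21], [0.10,0.14]]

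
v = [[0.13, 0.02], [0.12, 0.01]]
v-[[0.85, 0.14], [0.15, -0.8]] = [[-0.72, -0.12], [-0.03, 0.81]]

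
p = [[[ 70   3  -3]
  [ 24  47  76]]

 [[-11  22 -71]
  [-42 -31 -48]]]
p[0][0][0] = 70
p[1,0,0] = -11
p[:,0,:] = [[70, 3, -3], [-11, 22, -71]]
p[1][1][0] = -42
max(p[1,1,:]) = -31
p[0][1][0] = 24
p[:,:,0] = [[70, 24], [-11, -42]]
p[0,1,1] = 47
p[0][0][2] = -3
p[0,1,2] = 76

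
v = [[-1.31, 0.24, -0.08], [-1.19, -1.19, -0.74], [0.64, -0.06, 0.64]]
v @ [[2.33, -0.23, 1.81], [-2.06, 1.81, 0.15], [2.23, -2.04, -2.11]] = [[-3.73, 0.90, -2.17], [-1.97, -0.37, -0.77], [3.04, -1.56, -0.2]]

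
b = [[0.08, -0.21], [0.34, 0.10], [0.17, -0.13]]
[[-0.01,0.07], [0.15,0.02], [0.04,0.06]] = b@ [[0.37, 0.13], [0.2, -0.28]]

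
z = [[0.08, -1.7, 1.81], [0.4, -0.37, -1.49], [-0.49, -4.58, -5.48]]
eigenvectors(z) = [[(0.9+0j), 0.90-0.00j, -0.20+0.00j], [-0.11-0.33j, (-0.11+0.33j), 0.24+0.00j], [0.05+0.25j, 0.05-0.25j, (0.95+0j)]]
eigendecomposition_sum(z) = [[0.02+0.62j,-1.28+0.53j,0.33-0.01j], [(0.22-0.08j),0.34+0.40j,(-0.04-0.12j)], [(-0.17+0.04j),-0.22-0.32j,(0.02+0.09j)]] + [[(0.02-0.62j), -1.28-0.53j, (0.33+0.01j)], [0.22+0.08j, 0.34-0.40j, (-0.04+0.12j)], [(-0.17-0.04j), -0.22+0.32j, (0.02-0.09j)]] + [[0.03+0.00j, 0.86+0.00j, (1.15+0j)], [(-0.04-0j), -1.05-0.00j, (-1.41-0j)], [(-0.16-0j), -4.14-0.00j, -5.52-0.00j]]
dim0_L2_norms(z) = [0.64, 4.9, 5.96]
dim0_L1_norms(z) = [0.97, 6.65, 8.78]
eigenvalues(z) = [(0.39+1.11j), (0.39-1.11j), (-6.54+0j)]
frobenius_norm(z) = 7.74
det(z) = -9.00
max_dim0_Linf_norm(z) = 5.48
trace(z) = -5.77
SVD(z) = [[0.05, 0.96, -0.26], [-0.19, -0.25, -0.95], [-0.98, 0.1, 0.17]] @ diag([7.295752614108429, 2.544319803082898, 0.48459316273571895]) @ [[0.06, 0.61, 0.79], [-0.03, -0.79, 0.61], [-1.00, 0.06, 0.03]]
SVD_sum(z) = [[0.02, 0.24, 0.31], [-0.08, -0.84, -1.09], [-0.40, -4.38, -5.64]] + [[-0.07,-1.93,1.51], [0.02,0.50,-0.39], [-0.01,-0.2,0.16]] + [[0.13, -0.01, -0.00], [0.46, -0.03, -0.01], [-0.08, 0.00, 0.00]]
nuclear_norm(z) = 10.32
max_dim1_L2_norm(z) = 7.16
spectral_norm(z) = 7.30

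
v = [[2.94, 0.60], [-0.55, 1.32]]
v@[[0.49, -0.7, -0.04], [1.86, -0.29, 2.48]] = [[2.56, -2.23, 1.37],[2.19, 0.0, 3.30]]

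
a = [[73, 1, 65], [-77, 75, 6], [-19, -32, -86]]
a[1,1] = 75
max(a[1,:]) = 75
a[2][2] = -86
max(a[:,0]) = 73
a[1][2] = 6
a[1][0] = -77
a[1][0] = -77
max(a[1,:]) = 75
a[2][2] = -86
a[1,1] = 75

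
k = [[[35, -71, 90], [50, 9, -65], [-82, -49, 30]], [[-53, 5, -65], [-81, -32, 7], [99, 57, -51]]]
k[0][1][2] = -65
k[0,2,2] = 30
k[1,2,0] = 99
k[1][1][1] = -32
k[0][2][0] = -82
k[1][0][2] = -65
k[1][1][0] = -81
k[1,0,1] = 5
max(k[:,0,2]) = 90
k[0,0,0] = 35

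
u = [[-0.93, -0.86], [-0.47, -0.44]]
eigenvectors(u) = [[-0.89, 0.68], [-0.45, -0.73]]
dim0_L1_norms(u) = [1.4, 1.3]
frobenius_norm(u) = 1.42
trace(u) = -1.37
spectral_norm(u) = 1.42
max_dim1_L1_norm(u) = 1.79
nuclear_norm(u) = 1.42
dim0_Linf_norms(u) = [0.93, 0.86]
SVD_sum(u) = [[-0.93,-0.86], [-0.47,-0.44]] + [[-0.0, 0.0], [0.0, -0.00]]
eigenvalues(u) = [-1.37, -0.0]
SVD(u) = [[-0.89, -0.45], [-0.45, 0.89]] @ diag([1.4209108408188567, 0.0035188696266956073]) @ [[0.73, 0.68], [0.68, -0.73]]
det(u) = 0.01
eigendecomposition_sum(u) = [[-0.93, -0.86],[-0.47, -0.44]] + [[-0.0, 0.00], [0.0, -0.00]]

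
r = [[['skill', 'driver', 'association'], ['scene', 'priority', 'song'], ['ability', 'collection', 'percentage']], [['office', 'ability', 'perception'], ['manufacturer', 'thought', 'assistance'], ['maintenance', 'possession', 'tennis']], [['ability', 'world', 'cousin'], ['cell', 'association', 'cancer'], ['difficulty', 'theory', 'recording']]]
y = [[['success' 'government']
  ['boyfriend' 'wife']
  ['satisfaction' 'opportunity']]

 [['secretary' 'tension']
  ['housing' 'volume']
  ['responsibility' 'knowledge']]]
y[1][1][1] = 'volume'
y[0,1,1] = 'wife'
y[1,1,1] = 'volume'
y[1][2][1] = 'knowledge'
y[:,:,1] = [['government', 'wife', 'opportunity'], ['tension', 'volume', 'knowledge']]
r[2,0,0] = 'ability'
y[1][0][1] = 'tension'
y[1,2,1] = 'knowledge'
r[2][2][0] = 'difficulty'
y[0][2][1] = 'opportunity'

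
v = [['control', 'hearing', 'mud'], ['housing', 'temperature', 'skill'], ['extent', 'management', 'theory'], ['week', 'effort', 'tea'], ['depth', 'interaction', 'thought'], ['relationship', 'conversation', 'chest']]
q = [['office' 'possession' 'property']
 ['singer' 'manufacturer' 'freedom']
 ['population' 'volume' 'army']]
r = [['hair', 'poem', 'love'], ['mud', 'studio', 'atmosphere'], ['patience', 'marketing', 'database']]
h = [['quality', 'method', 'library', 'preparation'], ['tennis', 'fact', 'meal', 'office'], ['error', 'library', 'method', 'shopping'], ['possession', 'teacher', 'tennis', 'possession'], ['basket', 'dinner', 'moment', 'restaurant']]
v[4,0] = 'depth'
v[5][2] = 'chest'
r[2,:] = ['patience', 'marketing', 'database']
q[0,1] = 'possession'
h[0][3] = 'preparation'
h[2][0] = 'error'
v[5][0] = 'relationship'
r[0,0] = 'hair'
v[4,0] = 'depth'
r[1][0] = 'mud'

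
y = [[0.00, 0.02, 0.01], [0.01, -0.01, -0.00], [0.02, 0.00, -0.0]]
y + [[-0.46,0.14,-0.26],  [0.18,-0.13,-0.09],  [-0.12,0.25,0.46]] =[[-0.46, 0.16, -0.25], [0.19, -0.14, -0.09], [-0.10, 0.25, 0.46]]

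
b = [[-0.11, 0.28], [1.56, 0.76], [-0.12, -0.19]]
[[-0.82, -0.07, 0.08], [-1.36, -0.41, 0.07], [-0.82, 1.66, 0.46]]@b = [[-0.03, -0.30], [-0.5, -0.71], [2.62, 0.94]]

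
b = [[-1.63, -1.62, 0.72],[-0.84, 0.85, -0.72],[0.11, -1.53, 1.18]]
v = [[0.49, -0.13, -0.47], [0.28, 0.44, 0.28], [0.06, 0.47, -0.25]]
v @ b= [[-0.74,-0.19,-0.11], [-0.80,-0.51,0.22], [-0.52,0.68,-0.59]]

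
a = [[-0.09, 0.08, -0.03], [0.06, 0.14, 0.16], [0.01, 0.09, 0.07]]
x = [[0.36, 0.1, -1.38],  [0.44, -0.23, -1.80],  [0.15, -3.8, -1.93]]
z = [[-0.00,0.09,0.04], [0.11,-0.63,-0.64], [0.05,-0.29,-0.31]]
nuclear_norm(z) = 1.05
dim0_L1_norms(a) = [0.16, 0.31, 0.26]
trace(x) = -1.80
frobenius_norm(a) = 0.28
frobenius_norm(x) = 4.87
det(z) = 0.00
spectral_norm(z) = 1.00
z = a @ x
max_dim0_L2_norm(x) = 3.81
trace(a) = 0.12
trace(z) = -0.94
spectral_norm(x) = 4.46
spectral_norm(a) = 0.25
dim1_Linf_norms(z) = [0.09, 0.64, 0.31]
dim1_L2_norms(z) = [0.1, 0.9, 0.43]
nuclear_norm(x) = 6.42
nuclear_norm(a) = 0.38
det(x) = 0.02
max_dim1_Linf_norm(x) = 3.8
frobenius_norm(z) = 1.01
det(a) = 0.00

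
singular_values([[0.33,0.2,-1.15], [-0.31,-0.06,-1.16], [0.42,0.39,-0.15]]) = [1.65, 0.73, 0.13]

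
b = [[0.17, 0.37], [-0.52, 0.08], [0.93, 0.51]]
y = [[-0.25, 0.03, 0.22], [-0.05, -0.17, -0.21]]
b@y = [[-0.06, -0.06, -0.04], [0.13, -0.03, -0.13], [-0.26, -0.06, 0.1]]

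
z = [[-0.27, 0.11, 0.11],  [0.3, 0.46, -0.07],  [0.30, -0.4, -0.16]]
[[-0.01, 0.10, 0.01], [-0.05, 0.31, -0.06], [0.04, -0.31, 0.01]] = z@[[0.06, -0.13, 0.17],[-0.13, 0.74, -0.15],[0.17, -0.15, 0.62]]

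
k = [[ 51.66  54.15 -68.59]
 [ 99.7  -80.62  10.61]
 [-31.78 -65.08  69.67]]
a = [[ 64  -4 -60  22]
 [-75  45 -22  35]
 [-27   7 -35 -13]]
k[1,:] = [99.7, -80.62, 10.61]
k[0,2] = -68.59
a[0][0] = 64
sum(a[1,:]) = -17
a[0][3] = 22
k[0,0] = 51.66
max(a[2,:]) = 7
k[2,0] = -31.78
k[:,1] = [54.15, -80.62, -65.08]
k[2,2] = 69.67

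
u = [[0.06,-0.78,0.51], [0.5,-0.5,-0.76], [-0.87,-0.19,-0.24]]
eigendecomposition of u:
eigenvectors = [[0.67+0.00j,0.67-0.00j,(0.29+0j)], [(-0.11-0.49j),-0.11+0.49j,0.75+0.00j], [-0.10+0.54j,(-0.1-0.54j),(0.59+0j)]]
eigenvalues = [(0.11+0.98j), (0.11-0.98j), (-0.91+0j)]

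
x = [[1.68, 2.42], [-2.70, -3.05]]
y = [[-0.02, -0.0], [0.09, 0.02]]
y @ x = [[-0.03, -0.05], [0.1, 0.16]]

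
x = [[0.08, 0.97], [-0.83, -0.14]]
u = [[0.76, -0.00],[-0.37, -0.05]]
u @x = [[0.06, 0.74],[0.01, -0.35]]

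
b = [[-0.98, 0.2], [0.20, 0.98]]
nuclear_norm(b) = 2.00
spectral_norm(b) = 1.00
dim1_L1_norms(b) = [1.18, 1.18]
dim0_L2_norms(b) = [1.0, 1.0]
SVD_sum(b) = [[-0.98, 0.00], [0.20, 0.00]] + [[0.00, 0.20], [0.0, 0.98]]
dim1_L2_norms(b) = [1.0, 1.0]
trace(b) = 0.00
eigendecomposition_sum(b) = [[-0.99, 0.1], [0.1, -0.01]] + [[0.01, 0.1], [0.1, 0.99]]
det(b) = -1.00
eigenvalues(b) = [-1.0, 1.0]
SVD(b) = [[-0.98, 0.20], [0.20, 0.98]] @ diag([1.0001999800039991, 1.000199980003999]) @ [[1.00, 0.0], [0.0, 1.0]]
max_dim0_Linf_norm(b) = 0.98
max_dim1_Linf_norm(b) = 0.98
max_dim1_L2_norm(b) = 1.0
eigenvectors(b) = [[-0.99, -0.10], [0.10, -0.99]]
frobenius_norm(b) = 1.41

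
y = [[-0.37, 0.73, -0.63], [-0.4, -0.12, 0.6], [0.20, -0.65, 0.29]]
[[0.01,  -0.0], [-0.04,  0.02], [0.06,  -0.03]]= y @ [[-0.11, 0.06], [-0.2, 0.11], [-0.18, 0.10]]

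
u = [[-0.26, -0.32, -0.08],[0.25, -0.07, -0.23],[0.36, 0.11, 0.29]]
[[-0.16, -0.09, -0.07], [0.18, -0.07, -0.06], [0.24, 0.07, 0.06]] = u @[[0.69,  -0.04,  -0.03], [-0.04,  0.27,  0.20], [-0.03,  0.2,  0.16]]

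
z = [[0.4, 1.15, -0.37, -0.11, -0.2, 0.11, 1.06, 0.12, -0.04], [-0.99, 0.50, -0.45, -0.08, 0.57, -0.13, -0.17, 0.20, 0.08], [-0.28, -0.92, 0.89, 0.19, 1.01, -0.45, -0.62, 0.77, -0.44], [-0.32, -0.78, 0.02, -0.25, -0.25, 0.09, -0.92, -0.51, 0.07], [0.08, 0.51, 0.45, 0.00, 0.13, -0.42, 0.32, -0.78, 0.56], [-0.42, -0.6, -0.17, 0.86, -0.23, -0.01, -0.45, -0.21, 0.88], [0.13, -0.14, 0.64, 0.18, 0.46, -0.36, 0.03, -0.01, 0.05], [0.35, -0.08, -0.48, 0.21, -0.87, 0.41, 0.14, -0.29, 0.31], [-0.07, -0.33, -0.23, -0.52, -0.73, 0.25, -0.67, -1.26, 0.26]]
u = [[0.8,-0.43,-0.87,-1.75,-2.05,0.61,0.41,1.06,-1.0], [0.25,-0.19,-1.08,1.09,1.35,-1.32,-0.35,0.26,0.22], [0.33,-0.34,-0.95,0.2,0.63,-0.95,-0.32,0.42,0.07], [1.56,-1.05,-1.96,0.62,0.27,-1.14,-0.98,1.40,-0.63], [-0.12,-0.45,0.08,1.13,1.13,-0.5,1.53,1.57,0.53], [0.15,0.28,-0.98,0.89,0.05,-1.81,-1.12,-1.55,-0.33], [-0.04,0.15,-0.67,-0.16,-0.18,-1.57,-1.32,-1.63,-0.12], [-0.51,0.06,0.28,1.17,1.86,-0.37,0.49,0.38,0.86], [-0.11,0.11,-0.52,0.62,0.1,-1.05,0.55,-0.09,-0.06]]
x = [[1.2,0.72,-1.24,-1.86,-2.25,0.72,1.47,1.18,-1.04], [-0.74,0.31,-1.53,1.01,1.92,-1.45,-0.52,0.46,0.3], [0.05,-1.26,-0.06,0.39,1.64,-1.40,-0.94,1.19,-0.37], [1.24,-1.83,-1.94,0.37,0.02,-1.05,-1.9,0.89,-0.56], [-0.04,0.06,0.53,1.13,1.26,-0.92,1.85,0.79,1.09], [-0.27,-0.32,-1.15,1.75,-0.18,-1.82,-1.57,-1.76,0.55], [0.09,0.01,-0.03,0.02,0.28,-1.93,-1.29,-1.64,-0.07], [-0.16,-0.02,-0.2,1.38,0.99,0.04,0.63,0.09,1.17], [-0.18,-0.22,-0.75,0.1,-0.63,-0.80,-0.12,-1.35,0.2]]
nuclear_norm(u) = 16.43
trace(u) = -1.40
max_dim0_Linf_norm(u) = 2.05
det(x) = 4.39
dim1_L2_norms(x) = [4.14, 3.22, 2.97, 3.82, 3.04, 3.71, 2.86, 2.17, 1.89]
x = z + u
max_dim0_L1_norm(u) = 9.32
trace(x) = 0.26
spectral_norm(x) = 6.32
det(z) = -0.00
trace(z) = 1.66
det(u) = -0.00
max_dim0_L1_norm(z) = 5.01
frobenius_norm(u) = 8.12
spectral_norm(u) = 5.19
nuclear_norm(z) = 9.67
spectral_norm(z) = 2.77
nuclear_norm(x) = 22.27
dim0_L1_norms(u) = [3.87, 3.06, 7.39, 7.63, 7.62, 9.32, 7.07, 8.36, 3.82]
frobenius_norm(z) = 4.51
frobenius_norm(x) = 9.51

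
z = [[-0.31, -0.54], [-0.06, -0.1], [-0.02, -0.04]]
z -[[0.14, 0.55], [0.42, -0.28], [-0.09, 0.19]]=[[-0.45, -1.09], [-0.48, 0.18], [0.07, -0.23]]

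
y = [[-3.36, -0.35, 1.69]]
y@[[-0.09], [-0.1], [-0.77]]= [[-0.96]]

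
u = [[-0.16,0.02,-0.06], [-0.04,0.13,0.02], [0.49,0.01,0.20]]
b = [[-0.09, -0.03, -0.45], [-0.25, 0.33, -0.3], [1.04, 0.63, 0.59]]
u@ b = [[-0.05, -0.03, 0.03],[-0.01, 0.06, -0.01],[0.16, 0.11, -0.11]]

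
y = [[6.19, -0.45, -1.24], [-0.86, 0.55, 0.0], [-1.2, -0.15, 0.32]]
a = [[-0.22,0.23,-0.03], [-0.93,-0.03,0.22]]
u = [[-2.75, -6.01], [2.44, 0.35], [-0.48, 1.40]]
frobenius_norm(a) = 1.01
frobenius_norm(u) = 7.21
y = u @ a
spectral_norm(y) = 6.51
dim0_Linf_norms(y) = [6.19, 0.55, 1.24]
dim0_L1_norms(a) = [1.15, 0.26, 0.25]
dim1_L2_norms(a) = [0.32, 0.96]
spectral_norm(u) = 6.83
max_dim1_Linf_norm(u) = 6.01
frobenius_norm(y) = 6.53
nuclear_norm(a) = 1.22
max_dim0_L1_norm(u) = 7.76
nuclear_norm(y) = 7.08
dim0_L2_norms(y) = [6.36, 0.73, 1.28]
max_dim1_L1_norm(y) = 7.88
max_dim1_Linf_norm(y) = 6.19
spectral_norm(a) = 0.98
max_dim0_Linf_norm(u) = 6.01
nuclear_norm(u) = 9.13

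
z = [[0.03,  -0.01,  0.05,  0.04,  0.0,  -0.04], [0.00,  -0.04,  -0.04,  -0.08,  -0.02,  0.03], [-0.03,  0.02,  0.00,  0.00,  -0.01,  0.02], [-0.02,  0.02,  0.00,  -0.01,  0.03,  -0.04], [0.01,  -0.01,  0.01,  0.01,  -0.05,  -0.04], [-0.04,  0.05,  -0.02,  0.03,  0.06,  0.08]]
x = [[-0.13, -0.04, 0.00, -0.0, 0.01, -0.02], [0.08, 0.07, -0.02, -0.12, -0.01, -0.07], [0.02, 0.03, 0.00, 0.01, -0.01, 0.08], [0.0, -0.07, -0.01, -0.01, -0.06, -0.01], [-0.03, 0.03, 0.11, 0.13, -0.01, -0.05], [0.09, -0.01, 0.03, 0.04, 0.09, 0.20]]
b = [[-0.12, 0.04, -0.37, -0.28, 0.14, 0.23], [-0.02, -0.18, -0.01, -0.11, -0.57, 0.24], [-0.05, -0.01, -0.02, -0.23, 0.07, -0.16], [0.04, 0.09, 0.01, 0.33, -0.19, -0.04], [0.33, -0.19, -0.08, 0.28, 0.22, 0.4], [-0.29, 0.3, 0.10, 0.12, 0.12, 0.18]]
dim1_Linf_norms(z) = [0.05, 0.08, 0.03, 0.04, 0.05, 0.08]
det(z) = 0.00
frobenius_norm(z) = 0.21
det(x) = 0.00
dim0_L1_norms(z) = [0.13, 0.15, 0.12, 0.17, 0.17, 0.25]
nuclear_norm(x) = 0.82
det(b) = -0.00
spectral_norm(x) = 0.27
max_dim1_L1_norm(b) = 1.5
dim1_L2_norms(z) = [0.08, 0.1, 0.04, 0.06, 0.07, 0.12]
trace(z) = 0.01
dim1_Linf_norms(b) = [0.37, 0.57, 0.23, 0.33, 0.4, 0.3]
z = x @ b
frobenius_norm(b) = 1.29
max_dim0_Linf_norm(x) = 0.2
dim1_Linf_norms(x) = [0.13, 0.12, 0.08, 0.07, 0.13, 0.2]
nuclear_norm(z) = 0.39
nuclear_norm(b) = 2.75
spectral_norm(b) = 0.70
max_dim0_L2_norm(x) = 0.23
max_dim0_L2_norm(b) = 0.67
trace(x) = 0.12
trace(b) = 0.41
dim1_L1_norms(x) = [0.2, 0.37, 0.15, 0.16, 0.36, 0.46]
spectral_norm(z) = 0.15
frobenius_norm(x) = 0.40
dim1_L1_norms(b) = [1.18, 1.13, 0.54, 0.7, 1.5, 1.11]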